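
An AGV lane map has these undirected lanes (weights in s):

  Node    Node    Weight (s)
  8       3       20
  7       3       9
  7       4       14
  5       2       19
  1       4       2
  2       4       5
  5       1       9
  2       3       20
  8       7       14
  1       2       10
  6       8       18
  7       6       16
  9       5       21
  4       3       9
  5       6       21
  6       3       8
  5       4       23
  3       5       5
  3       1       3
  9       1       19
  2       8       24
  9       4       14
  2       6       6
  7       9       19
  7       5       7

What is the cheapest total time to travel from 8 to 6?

18 s

Settle nodes by increasing distance from 8:
8: 0
7: 14  (via 8)
6: 18  (via 8)
Shortest route: 8–6 = 18 s.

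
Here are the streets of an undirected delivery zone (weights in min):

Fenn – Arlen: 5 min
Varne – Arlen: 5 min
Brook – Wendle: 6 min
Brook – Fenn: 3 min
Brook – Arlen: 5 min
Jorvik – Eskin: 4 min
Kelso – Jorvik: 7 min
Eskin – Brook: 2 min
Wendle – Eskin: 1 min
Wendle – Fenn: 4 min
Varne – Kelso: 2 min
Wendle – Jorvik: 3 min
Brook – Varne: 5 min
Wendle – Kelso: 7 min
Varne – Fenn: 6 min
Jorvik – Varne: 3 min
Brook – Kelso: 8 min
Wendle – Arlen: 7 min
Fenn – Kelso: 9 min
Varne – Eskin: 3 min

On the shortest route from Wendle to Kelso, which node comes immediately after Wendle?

Eskin

Compare a few routes:
Wendle–Eskin–Brook–Varne–Kelso: 1+2+5+2 = 10
Wendle–Kelso: 7 = 7
Wendle–Eskin–Varne–Kelso: 1+3+2 = 6
Wendle–Jorvik–Varne–Kelso: 3+3+2 = 8
Cheapest is Wendle–Eskin–Varne–Kelso at 6 min.
So from Wendle the first move is to Eskin.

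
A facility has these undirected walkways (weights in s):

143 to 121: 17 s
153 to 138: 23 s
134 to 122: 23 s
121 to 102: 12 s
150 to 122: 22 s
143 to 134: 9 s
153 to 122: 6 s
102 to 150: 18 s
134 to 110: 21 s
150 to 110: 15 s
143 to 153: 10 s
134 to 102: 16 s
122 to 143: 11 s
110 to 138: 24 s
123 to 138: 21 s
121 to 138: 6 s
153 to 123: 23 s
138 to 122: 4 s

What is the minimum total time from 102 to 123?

39 s

Settle nodes by increasing distance from 102:
102: 0
121: 12  (via 102)
134: 16  (via 102)
150: 18  (via 102)
138: 18  (via 121)
122: 22  (via 138)
143: 25  (via 134)
153: 28  (via 122)
110: 33  (via 150)
123: 39  (via 138)
Shortest route: 102–121–138–123 = 39 s.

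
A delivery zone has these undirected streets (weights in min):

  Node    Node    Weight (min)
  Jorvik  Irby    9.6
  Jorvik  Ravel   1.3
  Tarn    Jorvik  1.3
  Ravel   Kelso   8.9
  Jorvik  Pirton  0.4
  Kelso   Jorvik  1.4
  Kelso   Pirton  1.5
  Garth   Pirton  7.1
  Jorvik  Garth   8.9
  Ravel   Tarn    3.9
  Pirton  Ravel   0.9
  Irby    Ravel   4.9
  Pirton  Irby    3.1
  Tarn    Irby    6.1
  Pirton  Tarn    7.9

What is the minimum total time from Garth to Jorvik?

Shortest distances from Garth:
Garth: 0
Pirton: 7.1  (via Garth)
Jorvik: 7.5  (via Pirton)
Shortest route: Garth → Pirton → Jorvik = 7.5 min.

7.5 min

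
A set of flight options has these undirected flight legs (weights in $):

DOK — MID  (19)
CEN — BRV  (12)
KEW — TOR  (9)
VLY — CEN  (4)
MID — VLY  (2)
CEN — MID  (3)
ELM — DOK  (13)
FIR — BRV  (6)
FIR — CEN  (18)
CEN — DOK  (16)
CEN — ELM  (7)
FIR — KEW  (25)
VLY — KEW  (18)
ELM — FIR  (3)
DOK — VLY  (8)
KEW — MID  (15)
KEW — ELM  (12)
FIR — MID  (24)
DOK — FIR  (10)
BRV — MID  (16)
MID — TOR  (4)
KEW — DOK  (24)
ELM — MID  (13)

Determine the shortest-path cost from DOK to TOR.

Shortest distances from DOK:
DOK: 0
VLY: 8  (via DOK)
FIR: 10  (via DOK)
MID: 10  (via VLY)
CEN: 12  (via VLY)
ELM: 13  (via DOK)
TOR: 14  (via MID)
Shortest route: DOK–VLY–MID–TOR = $14.

$14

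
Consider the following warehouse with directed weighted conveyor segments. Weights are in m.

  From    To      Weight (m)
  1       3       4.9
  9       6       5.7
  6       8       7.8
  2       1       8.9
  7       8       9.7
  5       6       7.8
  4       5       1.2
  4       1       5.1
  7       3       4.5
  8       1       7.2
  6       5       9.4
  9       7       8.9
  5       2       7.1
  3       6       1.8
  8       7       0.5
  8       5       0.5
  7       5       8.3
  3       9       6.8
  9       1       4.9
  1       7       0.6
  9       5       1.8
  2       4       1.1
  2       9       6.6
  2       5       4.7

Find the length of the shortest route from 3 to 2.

Settle nodes by increasing distance from 3:
3: 0
6: 1.8  (via 3)
9: 6.8  (via 3)
5: 8.6  (via 9)
8: 9.6  (via 6)
7: 10.1  (via 8)
1: 11.7  (via 9)
2: 15.7  (via 5)
Shortest route: 3–9–5–2 = 15.7 m.

15.7 m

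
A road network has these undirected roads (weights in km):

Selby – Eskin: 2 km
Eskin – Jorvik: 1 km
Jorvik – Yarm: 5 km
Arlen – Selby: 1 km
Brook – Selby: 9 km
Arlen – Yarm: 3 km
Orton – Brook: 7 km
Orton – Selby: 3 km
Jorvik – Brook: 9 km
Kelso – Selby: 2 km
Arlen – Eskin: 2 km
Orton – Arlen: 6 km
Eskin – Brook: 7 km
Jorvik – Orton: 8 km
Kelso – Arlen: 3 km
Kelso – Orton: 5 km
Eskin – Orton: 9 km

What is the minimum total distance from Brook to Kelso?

Candidate routes:
Brook - Selby - Kelso: 9+2 = 11
Brook - Orton - Selby - Kelso: 7+3+2 = 12
The minimum is 11 km via Brook - Selby - Kelso.

11 km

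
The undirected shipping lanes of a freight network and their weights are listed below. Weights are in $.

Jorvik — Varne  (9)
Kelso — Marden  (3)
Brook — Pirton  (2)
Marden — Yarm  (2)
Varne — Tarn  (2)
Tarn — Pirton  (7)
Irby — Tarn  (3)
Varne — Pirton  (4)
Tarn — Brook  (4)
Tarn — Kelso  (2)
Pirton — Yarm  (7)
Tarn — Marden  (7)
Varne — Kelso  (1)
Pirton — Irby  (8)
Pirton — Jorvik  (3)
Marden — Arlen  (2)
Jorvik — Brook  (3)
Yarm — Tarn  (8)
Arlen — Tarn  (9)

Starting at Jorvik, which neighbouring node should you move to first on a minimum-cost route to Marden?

Pirton

Compare a few routes:
Jorvik → Brook → Tarn → Kelso → Marden: 3+4+2+3 = 12
Jorvik → Pirton → Varne → Kelso → Marden: 3+4+1+3 = 11
Cheapest is Jorvik → Pirton → Varne → Kelso → Marden at $11.
So from Jorvik the first move is to Pirton.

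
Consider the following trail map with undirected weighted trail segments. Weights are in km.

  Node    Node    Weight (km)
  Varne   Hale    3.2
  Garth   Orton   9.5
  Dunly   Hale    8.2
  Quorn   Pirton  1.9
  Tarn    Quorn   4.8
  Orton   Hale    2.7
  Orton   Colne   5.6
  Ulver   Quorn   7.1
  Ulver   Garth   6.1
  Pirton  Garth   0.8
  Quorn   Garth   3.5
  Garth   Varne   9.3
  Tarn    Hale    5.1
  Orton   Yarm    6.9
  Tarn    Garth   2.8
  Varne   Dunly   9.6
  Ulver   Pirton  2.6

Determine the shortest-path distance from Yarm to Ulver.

19.8 km

Enumerating some paths:
Yarm - Orton - Garth - Ulver: 6.9+9.5+6.1 = 22.5
Yarm - Orton - Hale - Tarn - Garth - Pirton - Ulver: 6.9+2.7+5.1+2.8+0.8+2.6 = 20.9
Yarm - Orton - Garth - Pirton - Ulver: 6.9+9.5+0.8+2.6 = 19.8
Cheapest is Yarm - Orton - Garth - Pirton - Ulver at 19.8 km.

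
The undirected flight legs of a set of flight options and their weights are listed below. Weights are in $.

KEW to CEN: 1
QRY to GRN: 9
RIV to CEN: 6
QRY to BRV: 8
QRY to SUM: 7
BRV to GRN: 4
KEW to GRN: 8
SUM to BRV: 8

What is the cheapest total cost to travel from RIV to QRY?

$24

Compare a few routes:
RIV - CEN - KEW - GRN - QRY: 6+1+8+9 = 24
RIV - CEN - KEW - GRN - BRV - SUM - QRY: 6+1+8+4+8+7 = 34
RIV - CEN - KEW - GRN - BRV - QRY: 6+1+8+4+8 = 27
Cheapest is RIV - CEN - KEW - GRN - QRY at $24.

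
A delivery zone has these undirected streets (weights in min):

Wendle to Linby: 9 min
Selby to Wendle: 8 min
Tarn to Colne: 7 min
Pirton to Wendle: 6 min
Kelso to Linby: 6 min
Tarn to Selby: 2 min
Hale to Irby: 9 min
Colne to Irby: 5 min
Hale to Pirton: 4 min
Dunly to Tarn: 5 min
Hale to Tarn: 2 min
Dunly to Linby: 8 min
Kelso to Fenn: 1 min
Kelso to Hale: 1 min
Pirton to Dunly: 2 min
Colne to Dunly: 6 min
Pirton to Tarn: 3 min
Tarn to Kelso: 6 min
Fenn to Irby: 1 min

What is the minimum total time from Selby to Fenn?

6 min

Enumerating some paths:
Selby–Tarn–Hale–Kelso–Fenn: 2+2+1+1 = 6
Selby–Tarn–Pirton–Hale–Kelso–Fenn: 2+3+4+1+1 = 11
Selby–Tarn–Kelso–Fenn: 2+6+1 = 9
The minimum is 6 min via Selby–Tarn–Hale–Kelso–Fenn.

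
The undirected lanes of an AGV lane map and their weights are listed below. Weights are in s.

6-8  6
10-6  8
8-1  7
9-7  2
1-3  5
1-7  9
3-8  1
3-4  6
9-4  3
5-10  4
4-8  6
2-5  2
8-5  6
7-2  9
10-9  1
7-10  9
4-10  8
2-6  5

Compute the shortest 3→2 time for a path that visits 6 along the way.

12 s

Shortest 3→6: 3–8–6 = 7
Shortest 6→2: 6–2 = 5
Total via 6: 7 + 5 = 12 s.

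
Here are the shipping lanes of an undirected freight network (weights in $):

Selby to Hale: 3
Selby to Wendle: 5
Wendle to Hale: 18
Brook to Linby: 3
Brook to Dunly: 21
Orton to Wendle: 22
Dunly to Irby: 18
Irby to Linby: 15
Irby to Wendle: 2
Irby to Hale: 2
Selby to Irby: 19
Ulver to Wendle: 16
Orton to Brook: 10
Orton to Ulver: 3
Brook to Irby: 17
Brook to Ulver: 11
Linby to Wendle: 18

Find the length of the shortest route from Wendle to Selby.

Running Dijkstra from Wendle:
Wendle: 0
Irby: 2  (via Wendle)
Hale: 4  (via Irby)
Selby: 5  (via Wendle)
Shortest route: Wendle–Selby = $5.

$5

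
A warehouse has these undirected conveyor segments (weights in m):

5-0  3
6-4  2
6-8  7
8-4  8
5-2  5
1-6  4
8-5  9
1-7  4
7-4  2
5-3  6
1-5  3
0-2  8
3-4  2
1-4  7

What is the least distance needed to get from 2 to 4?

13 m

Running Dijkstra from 2:
2: 0
5: 5  (via 2)
0: 8  (via 2)
1: 8  (via 5)
3: 11  (via 5)
6: 12  (via 1)
7: 12  (via 1)
4: 13  (via 3)
Shortest route: 2–5–3–4 = 13 m.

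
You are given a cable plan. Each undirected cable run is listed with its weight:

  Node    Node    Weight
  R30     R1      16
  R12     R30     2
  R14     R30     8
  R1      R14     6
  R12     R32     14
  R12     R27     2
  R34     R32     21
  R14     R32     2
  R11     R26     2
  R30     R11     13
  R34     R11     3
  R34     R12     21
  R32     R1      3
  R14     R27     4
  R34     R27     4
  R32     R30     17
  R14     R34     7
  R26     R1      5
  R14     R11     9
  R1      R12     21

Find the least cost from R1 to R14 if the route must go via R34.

17

Shortest R1→R34: R1 → R26 → R11 → R34 = 10
Best R34 to R14: R34 → R14 costing 7
Total via R34: 10 + 7 = 17.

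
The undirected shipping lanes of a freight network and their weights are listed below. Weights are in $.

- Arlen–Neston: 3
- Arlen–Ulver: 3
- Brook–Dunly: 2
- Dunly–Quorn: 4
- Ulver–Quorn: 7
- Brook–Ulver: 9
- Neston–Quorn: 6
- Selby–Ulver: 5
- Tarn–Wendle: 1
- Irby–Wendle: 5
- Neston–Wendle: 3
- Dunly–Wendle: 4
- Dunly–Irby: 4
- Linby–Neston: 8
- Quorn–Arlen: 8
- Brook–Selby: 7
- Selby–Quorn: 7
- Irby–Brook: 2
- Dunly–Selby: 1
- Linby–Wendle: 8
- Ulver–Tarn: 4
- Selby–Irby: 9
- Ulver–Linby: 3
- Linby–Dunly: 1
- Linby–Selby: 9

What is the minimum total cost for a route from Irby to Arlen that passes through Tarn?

$13

Best Irby to Tarn: Irby–Wendle–Tarn costing 6
Best Tarn to Arlen: Tarn–Ulver–Arlen costing 7
Total via Tarn: 6 + 7 = $13.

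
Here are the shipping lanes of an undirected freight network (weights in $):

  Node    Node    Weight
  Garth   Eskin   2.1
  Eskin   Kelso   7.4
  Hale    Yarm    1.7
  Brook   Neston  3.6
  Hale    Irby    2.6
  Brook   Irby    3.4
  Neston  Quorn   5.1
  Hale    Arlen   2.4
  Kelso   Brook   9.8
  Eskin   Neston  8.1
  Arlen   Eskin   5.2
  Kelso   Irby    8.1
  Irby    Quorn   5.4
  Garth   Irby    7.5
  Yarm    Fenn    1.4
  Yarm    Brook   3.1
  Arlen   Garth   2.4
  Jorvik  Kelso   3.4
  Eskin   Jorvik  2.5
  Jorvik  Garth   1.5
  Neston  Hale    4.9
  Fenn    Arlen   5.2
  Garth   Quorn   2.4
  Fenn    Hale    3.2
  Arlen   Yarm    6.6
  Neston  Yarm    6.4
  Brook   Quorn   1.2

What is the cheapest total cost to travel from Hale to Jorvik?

Running Dijkstra from Hale:
Hale: 0
Yarm: 1.7  (via Hale)
Arlen: 2.4  (via Hale)
Irby: 2.6  (via Hale)
Fenn: 3.1  (via Yarm)
Brook: 4.8  (via Yarm)
Garth: 4.8  (via Arlen)
Neston: 4.9  (via Hale)
Quorn: 6  (via Brook)
Jorvik: 6.3  (via Garth)
Shortest route: Hale–Arlen–Garth–Jorvik = $6.3.

$6.3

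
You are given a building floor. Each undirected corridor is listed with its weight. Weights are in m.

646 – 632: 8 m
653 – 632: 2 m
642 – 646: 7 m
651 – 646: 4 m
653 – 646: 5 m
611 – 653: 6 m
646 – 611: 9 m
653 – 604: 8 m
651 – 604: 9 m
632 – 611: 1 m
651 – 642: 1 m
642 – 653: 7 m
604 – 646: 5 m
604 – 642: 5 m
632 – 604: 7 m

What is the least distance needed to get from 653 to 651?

8 m

Shortest distances from 653:
653: 0
632: 2  (via 653)
611: 3  (via 632)
646: 5  (via 653)
642: 7  (via 653)
651: 8  (via 642)
Shortest route: 653–642–651 = 8 m.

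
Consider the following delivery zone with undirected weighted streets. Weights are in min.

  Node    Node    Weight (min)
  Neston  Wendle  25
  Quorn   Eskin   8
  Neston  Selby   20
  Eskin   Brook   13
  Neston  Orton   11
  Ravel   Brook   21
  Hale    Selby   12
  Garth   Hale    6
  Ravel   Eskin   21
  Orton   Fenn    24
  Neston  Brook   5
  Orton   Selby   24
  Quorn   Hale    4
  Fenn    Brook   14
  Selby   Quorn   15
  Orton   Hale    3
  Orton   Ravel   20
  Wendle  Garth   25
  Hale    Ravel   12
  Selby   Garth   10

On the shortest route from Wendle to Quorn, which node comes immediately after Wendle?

Enumerating some paths:
Wendle - Garth - Hale - Quorn: 25+6+4 = 35
Wendle - Garth - Selby - Quorn: 25+10+15 = 50
Wendle - Neston - Brook - Eskin - Quorn: 25+5+13+8 = 51
Wendle - Neston - Orton - Hale - Quorn: 25+11+3+4 = 43
Cheapest is Wendle - Garth - Hale - Quorn at 35 min.
So from Wendle the first move is to Garth.

Garth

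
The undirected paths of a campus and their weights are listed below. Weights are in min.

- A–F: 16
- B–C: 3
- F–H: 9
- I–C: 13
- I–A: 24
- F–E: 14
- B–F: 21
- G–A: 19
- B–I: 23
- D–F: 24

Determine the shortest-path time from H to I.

46 min

Running Dijkstra from H:
H: 0
F: 9  (via H)
E: 23  (via F)
A: 25  (via F)
B: 30  (via F)
C: 33  (via B)
D: 33  (via F)
G: 44  (via A)
I: 46  (via C)
Shortest route: H → F → B → C → I = 46 min.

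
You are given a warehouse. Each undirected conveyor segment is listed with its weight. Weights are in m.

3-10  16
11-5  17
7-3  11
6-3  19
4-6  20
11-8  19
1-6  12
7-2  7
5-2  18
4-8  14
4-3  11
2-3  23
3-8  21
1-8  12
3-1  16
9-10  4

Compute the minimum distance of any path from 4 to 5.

47 m

Enumerating some paths:
4 → 3 → 7 → 2 → 5: 11+11+7+18 = 47
4 → 3 → 2 → 5: 11+23+18 = 52
4 → 8 → 11 → 5: 14+19+17 = 50
The minimum is 47 m via 4 → 3 → 7 → 2 → 5.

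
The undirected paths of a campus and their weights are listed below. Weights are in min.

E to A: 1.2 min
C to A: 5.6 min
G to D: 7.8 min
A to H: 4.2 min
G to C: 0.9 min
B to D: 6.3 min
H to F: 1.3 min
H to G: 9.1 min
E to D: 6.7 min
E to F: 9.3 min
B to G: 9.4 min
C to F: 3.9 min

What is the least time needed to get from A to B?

Candidate routes:
A → E → D → B: 1.2+6.7+6.3 = 14.2
A → H → F → C → G → B: 4.2+1.3+3.9+0.9+9.4 = 19.7
A → C → G → B: 5.6+0.9+9.4 = 15.9
Cheapest is A → E → D → B at 14.2 min.

14.2 min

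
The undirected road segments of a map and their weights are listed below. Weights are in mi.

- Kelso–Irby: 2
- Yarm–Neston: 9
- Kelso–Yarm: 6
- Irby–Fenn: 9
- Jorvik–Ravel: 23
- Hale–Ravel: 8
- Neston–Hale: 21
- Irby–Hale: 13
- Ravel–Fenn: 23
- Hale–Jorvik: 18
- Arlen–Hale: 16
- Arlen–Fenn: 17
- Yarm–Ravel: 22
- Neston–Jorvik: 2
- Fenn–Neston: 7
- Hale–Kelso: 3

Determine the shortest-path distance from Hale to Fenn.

Compare a few routes:
Hale → Kelso → Yarm → Neston → Fenn: 3+6+9+7 = 25
Hale → Kelso → Irby → Fenn: 3+2+9 = 14
Hale → Jorvik → Neston → Fenn: 18+2+7 = 27
Hale → Irby → Fenn: 13+9 = 22
The minimum is 14 mi via Hale → Kelso → Irby → Fenn.

14 mi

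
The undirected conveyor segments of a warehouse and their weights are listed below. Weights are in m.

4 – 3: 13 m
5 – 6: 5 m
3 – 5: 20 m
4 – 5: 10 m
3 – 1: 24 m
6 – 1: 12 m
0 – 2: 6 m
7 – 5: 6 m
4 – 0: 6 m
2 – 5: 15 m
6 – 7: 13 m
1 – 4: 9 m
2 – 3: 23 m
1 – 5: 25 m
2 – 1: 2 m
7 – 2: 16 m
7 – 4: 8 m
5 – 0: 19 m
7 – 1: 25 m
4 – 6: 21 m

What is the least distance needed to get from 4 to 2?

Candidate routes:
4 - 7 - 2: 8+16 = 24
4 - 0 - 2: 6+6 = 12
4 - 1 - 2: 9+2 = 11
The minimum is 11 m via 4 - 1 - 2.

11 m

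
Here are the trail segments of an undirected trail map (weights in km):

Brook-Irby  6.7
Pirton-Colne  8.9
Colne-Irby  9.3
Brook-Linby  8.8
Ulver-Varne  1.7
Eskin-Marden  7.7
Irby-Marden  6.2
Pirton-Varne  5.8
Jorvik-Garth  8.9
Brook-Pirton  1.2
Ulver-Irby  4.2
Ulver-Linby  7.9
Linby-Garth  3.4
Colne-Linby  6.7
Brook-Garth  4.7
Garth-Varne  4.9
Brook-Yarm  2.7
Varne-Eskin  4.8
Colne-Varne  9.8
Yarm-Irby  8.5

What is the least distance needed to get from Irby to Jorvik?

Running Dijkstra from Irby:
Irby: 0
Ulver: 4.2  (via Irby)
Varne: 5.9  (via Ulver)
Marden: 6.2  (via Irby)
Brook: 6.7  (via Irby)
Pirton: 7.9  (via Brook)
Yarm: 8.5  (via Irby)
Colne: 9.3  (via Irby)
Eskin: 10.7  (via Varne)
Garth: 10.8  (via Varne)
Linby: 12.1  (via Ulver)
Jorvik: 19.7  (via Garth)
Shortest route: Irby–Ulver–Varne–Garth–Jorvik = 19.7 km.

19.7 km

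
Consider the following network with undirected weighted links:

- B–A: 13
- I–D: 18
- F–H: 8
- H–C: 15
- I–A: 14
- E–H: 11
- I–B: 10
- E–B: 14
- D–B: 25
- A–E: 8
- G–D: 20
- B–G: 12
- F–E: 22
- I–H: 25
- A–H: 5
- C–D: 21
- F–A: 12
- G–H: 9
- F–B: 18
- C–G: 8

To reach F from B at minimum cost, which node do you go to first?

F

Candidate routes:
B - A - F: 13+12 = 25
B - F: 18 = 18
Cheapest is B - F at 18.
So from B the first move is to F.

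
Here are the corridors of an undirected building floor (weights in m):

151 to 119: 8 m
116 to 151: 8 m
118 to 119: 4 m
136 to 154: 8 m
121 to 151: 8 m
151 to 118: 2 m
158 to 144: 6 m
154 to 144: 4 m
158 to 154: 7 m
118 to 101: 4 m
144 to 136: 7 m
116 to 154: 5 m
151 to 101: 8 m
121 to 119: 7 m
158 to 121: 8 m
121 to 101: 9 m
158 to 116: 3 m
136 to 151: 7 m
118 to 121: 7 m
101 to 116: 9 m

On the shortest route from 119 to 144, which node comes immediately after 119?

118

Candidate routes:
119 → 151 → 136 → 144: 8+7+7 = 22
119 → 121 → 158 → 144: 7+8+6 = 21
119 → 118 → 151 → 116 → 158 → 144: 4+2+8+3+6 = 23
119 → 118 → 151 → 136 → 144: 4+2+7+7 = 20
The minimum is 20 m via 119 → 118 → 151 → 136 → 144.
So from 119 the first move is to 118.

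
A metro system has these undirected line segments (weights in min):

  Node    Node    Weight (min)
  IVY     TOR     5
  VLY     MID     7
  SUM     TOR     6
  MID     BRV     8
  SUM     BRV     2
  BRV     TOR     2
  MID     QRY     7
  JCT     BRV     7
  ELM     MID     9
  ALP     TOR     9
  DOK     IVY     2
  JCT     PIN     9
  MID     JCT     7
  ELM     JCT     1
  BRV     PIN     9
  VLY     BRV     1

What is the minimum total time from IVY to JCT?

14 min

Candidate routes:
IVY - TOR - BRV - JCT: 5+2+7 = 14
IVY - TOR - SUM - BRV - JCT: 5+6+2+7 = 20
The minimum is 14 min via IVY - TOR - BRV - JCT.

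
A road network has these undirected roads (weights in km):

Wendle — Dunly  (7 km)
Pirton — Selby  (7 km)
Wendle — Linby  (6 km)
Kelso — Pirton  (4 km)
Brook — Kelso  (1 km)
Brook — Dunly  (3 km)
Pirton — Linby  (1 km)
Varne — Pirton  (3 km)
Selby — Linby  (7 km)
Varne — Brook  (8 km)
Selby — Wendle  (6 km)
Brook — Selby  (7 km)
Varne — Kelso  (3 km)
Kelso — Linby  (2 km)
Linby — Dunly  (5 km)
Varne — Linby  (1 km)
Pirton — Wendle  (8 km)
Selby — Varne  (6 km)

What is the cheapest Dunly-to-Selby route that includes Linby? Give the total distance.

Best Dunly to Linby: Dunly–Linby costing 5
Shortest Linby→Selby: Linby–Selby = 7
Total via Linby: 5 + 7 = 12 km.

12 km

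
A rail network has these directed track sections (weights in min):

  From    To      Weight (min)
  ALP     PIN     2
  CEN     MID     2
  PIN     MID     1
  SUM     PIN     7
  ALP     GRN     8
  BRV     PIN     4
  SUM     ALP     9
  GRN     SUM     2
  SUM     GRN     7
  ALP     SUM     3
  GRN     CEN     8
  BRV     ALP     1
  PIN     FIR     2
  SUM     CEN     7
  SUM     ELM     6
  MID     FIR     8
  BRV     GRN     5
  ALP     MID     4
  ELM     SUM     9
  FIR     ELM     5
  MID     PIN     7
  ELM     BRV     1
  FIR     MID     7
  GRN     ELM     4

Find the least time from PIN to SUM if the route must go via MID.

19 min

Shortest PIN→MID: PIN → MID = 1
Best MID to SUM: MID → FIR → ELM → BRV → ALP → SUM costing 18
Total via MID: 1 + 18 = 19 min.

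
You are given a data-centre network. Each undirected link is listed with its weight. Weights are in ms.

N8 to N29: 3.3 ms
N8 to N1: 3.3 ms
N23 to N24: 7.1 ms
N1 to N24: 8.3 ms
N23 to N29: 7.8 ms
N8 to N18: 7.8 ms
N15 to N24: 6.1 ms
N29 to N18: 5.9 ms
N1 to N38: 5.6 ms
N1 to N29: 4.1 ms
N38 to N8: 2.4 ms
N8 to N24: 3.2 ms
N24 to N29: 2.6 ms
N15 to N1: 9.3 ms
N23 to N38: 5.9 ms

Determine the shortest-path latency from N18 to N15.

Candidate routes:
N18–N29–N24–N15: 5.9+2.6+6.1 = 14.6
N18–N29–N1–N15: 5.9+4.1+9.3 = 19.3
N18–N29–N8–N24–N15: 5.9+3.3+3.2+6.1 = 18.5
N18–N8–N24–N15: 7.8+3.2+6.1 = 17.1
The minimum is 14.6 ms via N18–N29–N24–N15.

14.6 ms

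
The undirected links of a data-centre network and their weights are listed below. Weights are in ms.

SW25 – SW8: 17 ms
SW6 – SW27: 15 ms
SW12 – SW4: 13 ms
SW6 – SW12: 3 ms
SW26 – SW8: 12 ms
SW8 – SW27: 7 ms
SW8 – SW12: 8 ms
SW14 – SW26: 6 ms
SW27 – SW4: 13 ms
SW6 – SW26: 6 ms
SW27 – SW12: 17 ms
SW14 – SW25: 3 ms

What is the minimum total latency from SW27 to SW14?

Running Dijkstra from SW27:
SW27: 0
SW8: 7  (via SW27)
SW4: 13  (via SW27)
SW6: 15  (via SW27)
SW12: 15  (via SW8)
SW26: 19  (via SW8)
SW25: 24  (via SW8)
SW14: 25  (via SW26)
Shortest route: SW27 → SW8 → SW26 → SW14 = 25 ms.

25 ms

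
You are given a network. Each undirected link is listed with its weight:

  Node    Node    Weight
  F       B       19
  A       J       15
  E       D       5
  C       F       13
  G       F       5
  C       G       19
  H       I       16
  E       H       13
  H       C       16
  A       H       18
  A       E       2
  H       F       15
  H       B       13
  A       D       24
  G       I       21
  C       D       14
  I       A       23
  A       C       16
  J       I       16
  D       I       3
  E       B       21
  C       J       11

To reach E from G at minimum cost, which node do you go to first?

I

Candidate routes:
G → F → H → E: 5+15+13 = 33
G → F → C → D → E: 5+13+14+5 = 37
G → F → C → A → E: 5+13+16+2 = 36
G → I → D → E: 21+3+5 = 29
The minimum is 29 via G → I → D → E.
So from G the first move is to I.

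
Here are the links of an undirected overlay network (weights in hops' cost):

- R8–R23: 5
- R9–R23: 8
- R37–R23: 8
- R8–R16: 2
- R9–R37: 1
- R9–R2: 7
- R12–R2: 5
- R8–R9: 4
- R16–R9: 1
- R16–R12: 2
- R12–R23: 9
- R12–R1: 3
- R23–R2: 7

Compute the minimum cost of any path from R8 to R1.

Settle nodes by increasing distance from R8:
R8: 0
R16: 2  (via R8)
R9: 3  (via R16)
R12: 4  (via R16)
R37: 4  (via R9)
R23: 5  (via R8)
R1: 7  (via R12)
Shortest route: R8 → R16 → R12 → R1 = 7 hops' cost.

7 hops' cost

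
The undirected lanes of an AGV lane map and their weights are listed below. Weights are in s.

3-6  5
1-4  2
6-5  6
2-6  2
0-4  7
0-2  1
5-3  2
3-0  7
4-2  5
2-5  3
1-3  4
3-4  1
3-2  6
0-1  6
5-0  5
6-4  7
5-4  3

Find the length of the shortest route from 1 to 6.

Candidate routes:
1–3–6: 4+5 = 9
1–4–2–6: 2+5+2 = 9
1–4–3–6: 2+1+5 = 8
1–4–6: 2+7 = 9
Cheapest is 1–4–3–6 at 8 s.

8 s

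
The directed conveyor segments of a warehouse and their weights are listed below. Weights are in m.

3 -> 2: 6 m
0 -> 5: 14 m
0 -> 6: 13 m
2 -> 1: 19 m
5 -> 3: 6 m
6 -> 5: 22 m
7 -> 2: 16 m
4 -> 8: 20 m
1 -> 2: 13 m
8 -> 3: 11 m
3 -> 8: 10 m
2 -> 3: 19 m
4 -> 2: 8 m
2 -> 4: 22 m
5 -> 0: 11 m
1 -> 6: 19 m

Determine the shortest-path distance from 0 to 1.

45 m

Settle nodes by increasing distance from 0:
0: 0
6: 13  (via 0)
5: 14  (via 0)
3: 20  (via 5)
2: 26  (via 3)
8: 30  (via 3)
1: 45  (via 2)
Shortest route: 0 → 5 → 3 → 2 → 1 = 45 m.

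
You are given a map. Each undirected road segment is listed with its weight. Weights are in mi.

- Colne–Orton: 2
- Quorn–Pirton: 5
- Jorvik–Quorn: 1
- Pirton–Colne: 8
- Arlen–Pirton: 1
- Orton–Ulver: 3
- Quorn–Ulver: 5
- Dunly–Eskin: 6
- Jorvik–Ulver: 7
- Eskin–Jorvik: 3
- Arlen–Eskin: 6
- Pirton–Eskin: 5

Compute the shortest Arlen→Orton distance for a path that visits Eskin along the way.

18 mi

Shortest Arlen→Eskin: Arlen–Eskin = 6
Best Eskin to Orton: Eskin–Jorvik–Quorn–Ulver–Orton costing 12
Total via Eskin: 6 + 12 = 18 mi.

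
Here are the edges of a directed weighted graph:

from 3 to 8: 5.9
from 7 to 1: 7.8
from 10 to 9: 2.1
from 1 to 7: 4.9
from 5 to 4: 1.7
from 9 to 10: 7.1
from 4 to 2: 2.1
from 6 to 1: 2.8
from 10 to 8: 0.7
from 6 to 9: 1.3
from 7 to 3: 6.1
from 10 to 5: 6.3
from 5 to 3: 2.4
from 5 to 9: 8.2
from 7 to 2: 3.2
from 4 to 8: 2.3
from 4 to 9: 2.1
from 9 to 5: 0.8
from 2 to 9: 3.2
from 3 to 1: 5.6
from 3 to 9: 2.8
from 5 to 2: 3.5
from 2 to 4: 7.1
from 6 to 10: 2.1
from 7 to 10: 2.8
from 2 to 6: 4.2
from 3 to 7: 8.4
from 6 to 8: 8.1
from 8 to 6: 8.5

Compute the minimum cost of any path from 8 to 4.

12.3

Settle nodes by increasing distance from 8:
8: 0
6: 8.5  (via 8)
9: 9.8  (via 6)
5: 10.6  (via 9)
10: 10.6  (via 6)
1: 11.3  (via 6)
4: 12.3  (via 5)
Shortest route: 8 → 6 → 9 → 5 → 4 = 12.3.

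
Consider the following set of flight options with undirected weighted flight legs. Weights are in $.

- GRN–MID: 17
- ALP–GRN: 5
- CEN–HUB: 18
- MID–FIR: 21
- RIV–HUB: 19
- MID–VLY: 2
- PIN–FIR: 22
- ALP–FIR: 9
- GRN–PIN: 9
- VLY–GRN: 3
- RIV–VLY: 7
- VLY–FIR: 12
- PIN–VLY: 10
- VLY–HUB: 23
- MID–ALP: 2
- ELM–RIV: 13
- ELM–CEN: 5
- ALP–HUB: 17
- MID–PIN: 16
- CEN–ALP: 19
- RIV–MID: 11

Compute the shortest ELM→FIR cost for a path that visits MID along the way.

Shortest ELM→MID: ELM–RIV–VLY–MID = 22
Best MID to FIR: MID–ALP–FIR costing 11
Total via MID: 22 + 11 = $33.

$33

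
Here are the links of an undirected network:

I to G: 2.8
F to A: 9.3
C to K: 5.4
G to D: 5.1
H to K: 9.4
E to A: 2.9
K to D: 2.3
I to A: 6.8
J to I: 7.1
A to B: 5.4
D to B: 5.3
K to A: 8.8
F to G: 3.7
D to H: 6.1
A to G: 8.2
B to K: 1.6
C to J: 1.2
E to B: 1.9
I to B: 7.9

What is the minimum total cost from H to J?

15

Shortest distances from H:
H: 0
D: 6.1  (via H)
K: 8.4  (via D)
B: 10  (via K)
G: 11.2  (via D)
E: 11.9  (via B)
C: 13.8  (via K)
I: 14  (via G)
A: 14.8  (via E)
F: 14.9  (via G)
J: 15  (via C)
Shortest route: H → D → K → C → J = 15.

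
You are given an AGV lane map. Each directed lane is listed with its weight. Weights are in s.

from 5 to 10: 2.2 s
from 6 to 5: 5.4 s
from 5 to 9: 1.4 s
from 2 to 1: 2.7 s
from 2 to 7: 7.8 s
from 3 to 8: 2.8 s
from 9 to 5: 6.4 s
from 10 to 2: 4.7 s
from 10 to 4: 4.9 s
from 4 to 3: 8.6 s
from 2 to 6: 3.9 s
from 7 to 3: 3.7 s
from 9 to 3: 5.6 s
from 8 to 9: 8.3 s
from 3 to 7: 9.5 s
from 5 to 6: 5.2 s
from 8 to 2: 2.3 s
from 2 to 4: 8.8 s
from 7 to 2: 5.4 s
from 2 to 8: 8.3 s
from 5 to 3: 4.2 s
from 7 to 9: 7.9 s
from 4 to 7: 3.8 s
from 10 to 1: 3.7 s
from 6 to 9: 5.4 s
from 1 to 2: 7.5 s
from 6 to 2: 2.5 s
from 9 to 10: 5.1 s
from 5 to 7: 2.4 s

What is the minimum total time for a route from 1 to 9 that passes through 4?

Best 1 to 4: 1–2–4 costing 16.3
Best 4 to 9: 4–7–9 costing 11.7
Total via 4: 16.3 + 11.7 = 28 s.

28 s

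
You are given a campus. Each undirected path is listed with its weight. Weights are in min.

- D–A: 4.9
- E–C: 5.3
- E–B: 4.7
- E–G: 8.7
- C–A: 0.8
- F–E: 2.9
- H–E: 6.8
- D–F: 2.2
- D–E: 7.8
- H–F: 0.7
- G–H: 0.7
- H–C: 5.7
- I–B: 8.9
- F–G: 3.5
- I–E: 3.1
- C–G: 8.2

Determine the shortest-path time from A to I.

9.2 min

Candidate routes:
A → C → E → I: 0.8+5.3+3.1 = 9.2
A → D → F → E → I: 4.9+2.2+2.9+3.1 = 13.1
The minimum is 9.2 min via A → C → E → I.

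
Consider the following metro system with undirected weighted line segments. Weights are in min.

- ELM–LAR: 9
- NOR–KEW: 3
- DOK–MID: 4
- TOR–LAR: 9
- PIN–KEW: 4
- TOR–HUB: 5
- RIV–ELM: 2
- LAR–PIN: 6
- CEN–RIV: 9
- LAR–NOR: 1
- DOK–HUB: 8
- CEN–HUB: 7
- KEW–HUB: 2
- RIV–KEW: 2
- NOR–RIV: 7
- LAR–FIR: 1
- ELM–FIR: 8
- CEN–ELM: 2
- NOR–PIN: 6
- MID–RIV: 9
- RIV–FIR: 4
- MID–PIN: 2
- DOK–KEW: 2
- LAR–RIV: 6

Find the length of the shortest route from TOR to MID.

13 min

Shortest distances from TOR:
TOR: 0
HUB: 5  (via TOR)
KEW: 7  (via HUB)
DOK: 9  (via KEW)
LAR: 9  (via TOR)
RIV: 9  (via KEW)
NOR: 10  (via KEW)
FIR: 10  (via LAR)
ELM: 11  (via RIV)
PIN: 11  (via KEW)
CEN: 12  (via HUB)
MID: 13  (via DOK)
Shortest route: TOR → HUB → KEW → DOK → MID = 13 min.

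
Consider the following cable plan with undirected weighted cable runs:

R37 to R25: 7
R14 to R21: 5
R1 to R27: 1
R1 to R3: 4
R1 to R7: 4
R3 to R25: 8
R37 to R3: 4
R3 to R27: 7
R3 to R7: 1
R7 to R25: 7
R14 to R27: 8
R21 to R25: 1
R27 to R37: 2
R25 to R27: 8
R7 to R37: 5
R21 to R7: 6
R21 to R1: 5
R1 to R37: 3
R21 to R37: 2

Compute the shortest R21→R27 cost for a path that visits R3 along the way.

11

Shortest R21→R3: R21 → R37 → R3 = 6
Best R3 to R27: R3 → R1 → R27 costing 5
Total via R3: 6 + 5 = 11.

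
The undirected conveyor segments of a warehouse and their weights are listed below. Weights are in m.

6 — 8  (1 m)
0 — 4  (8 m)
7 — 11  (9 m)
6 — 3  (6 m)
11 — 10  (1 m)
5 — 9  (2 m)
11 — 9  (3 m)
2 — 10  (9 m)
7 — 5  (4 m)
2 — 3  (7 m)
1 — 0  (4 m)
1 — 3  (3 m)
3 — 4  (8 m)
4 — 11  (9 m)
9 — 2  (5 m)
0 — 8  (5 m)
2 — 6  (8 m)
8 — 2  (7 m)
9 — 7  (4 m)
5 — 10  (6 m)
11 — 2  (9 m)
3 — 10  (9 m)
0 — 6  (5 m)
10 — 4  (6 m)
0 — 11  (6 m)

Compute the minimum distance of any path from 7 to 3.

16 m

Settle nodes by increasing distance from 7:
7: 0
5: 4  (via 7)
9: 4  (via 7)
11: 7  (via 9)
10: 8  (via 11)
2: 9  (via 9)
0: 13  (via 11)
4: 14  (via 10)
3: 16  (via 2)
Shortest route: 7 → 9 → 2 → 3 = 16 m.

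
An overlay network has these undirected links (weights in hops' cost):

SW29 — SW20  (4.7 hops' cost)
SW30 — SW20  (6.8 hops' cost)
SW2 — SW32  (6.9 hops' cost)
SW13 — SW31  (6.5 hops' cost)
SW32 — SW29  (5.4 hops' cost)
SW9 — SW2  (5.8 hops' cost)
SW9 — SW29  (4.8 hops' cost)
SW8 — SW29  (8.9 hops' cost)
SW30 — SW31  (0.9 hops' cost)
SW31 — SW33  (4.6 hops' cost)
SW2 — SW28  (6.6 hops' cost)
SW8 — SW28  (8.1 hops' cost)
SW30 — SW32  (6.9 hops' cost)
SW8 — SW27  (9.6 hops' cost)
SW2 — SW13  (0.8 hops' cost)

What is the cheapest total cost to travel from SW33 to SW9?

17.7 hops' cost

Candidate routes:
SW33 → SW31 → SW30 → SW32 → SW29 → SW9: 4.6+0.9+6.9+5.4+4.8 = 22.6
SW33 → SW31 → SW13 → SW2 → SW9: 4.6+6.5+0.8+5.8 = 17.7
SW33 → SW31 → SW30 → SW20 → SW29 → SW9: 4.6+0.9+6.8+4.7+4.8 = 21.8
The minimum is 17.7 hops' cost via SW33 → SW31 → SW13 → SW2 → SW9.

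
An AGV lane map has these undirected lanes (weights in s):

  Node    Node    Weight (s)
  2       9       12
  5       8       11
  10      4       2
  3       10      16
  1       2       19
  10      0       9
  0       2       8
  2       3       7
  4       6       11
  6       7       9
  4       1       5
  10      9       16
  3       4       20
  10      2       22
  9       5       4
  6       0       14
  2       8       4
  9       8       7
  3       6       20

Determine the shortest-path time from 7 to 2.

Running Dijkstra from 7:
7: 0
6: 9  (via 7)
4: 20  (via 6)
10: 22  (via 4)
0: 23  (via 6)
1: 25  (via 4)
3: 29  (via 6)
2: 31  (via 0)
Shortest route: 7 → 6 → 0 → 2 = 31 s.

31 s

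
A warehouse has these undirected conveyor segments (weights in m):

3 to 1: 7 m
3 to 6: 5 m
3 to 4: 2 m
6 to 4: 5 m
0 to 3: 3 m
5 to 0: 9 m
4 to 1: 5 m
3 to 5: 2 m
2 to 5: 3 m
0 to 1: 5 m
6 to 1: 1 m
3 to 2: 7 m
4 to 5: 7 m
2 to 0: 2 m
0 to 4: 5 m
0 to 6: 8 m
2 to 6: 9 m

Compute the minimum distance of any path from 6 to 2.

Settle nodes by increasing distance from 6:
6: 0
1: 1  (via 6)
3: 5  (via 6)
4: 5  (via 6)
0: 6  (via 1)
5: 7  (via 3)
2: 8  (via 0)
Shortest route: 6–1–0–2 = 8 m.

8 m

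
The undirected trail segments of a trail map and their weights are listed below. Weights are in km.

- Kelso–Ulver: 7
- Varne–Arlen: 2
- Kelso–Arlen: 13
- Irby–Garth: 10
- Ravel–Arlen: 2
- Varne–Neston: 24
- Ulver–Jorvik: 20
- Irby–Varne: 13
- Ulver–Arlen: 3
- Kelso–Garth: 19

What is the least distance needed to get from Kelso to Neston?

36 km

Candidate routes:
Kelso–Arlen–Varne–Neston: 13+2+24 = 39
Kelso–Ulver–Arlen–Varne–Neston: 7+3+2+24 = 36
Kelso–Garth–Irby–Varne–Neston: 19+10+13+24 = 66
Cheapest is Kelso–Ulver–Arlen–Varne–Neston at 36 km.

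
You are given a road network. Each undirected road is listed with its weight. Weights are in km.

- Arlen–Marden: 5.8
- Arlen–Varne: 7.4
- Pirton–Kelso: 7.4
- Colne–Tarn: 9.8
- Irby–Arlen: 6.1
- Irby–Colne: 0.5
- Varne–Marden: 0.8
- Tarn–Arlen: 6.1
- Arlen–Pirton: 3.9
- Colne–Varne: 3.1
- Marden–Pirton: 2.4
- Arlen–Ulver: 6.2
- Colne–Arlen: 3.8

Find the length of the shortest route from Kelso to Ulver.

Candidate routes:
Kelso–Pirton–Arlen–Ulver: 7.4+3.9+6.2 = 17.5
Kelso–Pirton–Marden–Varne–Colne–Arlen–Ulver: 7.4+2.4+0.8+3.1+3.8+6.2 = 23.7
Kelso–Pirton–Marden–Varne–Arlen–Ulver: 7.4+2.4+0.8+7.4+6.2 = 24.2
Kelso–Pirton–Marden–Arlen–Ulver: 7.4+2.4+5.8+6.2 = 21.8
The minimum is 17.5 km via Kelso–Pirton–Arlen–Ulver.

17.5 km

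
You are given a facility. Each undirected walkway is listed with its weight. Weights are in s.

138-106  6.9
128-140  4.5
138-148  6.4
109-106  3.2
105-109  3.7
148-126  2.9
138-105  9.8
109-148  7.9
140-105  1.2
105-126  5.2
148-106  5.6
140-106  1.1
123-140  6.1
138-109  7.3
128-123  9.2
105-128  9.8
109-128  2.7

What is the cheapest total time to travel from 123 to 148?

Candidate routes:
123 → 140 → 105 → 126 → 148: 6.1+1.2+5.2+2.9 = 15.4
123 → 140 → 106 → 148: 6.1+1.1+5.6 = 12.8
The minimum is 12.8 s via 123 → 140 → 106 → 148.

12.8 s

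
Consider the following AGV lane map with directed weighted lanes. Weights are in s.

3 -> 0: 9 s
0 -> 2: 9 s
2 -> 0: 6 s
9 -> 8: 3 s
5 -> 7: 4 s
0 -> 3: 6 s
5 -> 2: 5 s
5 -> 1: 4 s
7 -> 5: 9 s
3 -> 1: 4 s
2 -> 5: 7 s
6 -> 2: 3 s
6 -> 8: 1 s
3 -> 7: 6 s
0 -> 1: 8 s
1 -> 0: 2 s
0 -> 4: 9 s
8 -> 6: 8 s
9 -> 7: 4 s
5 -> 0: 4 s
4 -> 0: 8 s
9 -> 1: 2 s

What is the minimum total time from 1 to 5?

Compare a few routes:
1 → 0 → 3 → 7 → 5: 2+6+6+9 = 23
1 → 0 → 2 → 5: 2+9+7 = 18
The minimum is 18 s via 1 → 0 → 2 → 5.

18 s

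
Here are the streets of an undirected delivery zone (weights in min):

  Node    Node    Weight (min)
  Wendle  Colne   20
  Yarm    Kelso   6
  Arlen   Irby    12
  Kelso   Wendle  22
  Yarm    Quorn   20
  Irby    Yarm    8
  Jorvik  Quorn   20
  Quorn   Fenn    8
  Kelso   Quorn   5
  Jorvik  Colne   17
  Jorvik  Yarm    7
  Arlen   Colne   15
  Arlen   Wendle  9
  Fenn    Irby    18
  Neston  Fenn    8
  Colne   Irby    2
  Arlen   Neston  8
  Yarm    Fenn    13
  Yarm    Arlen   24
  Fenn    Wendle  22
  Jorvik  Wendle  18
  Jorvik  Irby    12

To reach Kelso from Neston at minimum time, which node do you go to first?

Compare a few routes:
Neston → Fenn → Quorn → Kelso: 8+8+5 = 21
Neston → Fenn → Yarm → Kelso: 8+13+6 = 27
Cheapest is Neston → Fenn → Quorn → Kelso at 21 min.
So from Neston the first move is to Fenn.

Fenn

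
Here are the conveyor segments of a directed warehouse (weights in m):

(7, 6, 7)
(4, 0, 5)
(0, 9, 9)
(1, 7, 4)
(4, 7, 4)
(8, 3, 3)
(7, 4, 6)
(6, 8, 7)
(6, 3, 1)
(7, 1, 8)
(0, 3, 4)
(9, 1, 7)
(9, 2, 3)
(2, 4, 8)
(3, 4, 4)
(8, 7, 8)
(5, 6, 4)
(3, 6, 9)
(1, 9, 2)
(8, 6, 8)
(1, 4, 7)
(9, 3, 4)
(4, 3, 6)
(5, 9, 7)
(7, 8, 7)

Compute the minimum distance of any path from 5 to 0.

Enumerating some paths:
5–6–3–4–0: 4+1+4+5 = 14
5–9–3–4–0: 7+4+4+5 = 20
The minimum is 14 m via 5–6–3–4–0.

14 m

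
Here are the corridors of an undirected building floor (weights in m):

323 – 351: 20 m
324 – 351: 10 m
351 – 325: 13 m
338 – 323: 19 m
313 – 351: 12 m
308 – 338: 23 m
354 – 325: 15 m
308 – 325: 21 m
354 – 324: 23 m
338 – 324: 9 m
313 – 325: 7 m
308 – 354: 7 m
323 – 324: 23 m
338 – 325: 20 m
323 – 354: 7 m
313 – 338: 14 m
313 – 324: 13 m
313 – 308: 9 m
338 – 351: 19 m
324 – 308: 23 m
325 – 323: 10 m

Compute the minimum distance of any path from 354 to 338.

26 m

Enumerating some paths:
354 → 323 → 338: 7+19 = 26
354 → 308 → 338: 7+23 = 30
354 → 324 → 338: 23+9 = 32
354 → 308 → 313 → 338: 7+9+14 = 30
The minimum is 26 m via 354 → 323 → 338.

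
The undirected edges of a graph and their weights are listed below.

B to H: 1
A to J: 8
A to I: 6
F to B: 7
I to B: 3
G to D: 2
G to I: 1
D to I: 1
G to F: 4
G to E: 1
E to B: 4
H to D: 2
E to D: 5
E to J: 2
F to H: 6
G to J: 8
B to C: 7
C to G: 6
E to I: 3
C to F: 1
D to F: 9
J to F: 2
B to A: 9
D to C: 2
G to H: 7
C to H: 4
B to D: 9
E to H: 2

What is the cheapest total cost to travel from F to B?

6

Compare a few routes:
F → C → H → B: 1+4+1 = 6
F → J → E → H → B: 2+2+2+1 = 7
Cheapest is F → C → H → B at 6.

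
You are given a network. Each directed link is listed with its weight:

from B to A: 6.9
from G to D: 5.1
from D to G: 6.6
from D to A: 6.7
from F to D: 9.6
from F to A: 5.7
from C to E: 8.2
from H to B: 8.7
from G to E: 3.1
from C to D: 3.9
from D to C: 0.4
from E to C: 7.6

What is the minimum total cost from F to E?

18.2

Settle nodes by increasing distance from F:
F: 0
A: 5.7  (via F)
D: 9.6  (via F)
C: 10  (via D)
G: 16.2  (via D)
E: 18.2  (via C)
Shortest route: F–D–C–E = 18.2.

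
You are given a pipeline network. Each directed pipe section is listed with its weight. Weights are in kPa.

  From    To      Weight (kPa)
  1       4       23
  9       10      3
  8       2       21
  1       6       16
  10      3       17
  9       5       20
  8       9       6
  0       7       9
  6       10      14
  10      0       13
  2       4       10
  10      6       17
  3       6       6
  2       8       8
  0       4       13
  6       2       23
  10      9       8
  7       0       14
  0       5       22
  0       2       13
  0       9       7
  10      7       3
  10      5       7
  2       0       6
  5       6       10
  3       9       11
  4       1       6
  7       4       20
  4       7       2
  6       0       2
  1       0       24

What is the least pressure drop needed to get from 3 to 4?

Shortest distances from 3:
3: 0
6: 6  (via 3)
0: 8  (via 6)
9: 11  (via 3)
10: 14  (via 9)
7: 17  (via 0)
2: 21  (via 0)
4: 21  (via 0)
Shortest route: 3 → 6 → 0 → 4 = 21 kPa.

21 kPa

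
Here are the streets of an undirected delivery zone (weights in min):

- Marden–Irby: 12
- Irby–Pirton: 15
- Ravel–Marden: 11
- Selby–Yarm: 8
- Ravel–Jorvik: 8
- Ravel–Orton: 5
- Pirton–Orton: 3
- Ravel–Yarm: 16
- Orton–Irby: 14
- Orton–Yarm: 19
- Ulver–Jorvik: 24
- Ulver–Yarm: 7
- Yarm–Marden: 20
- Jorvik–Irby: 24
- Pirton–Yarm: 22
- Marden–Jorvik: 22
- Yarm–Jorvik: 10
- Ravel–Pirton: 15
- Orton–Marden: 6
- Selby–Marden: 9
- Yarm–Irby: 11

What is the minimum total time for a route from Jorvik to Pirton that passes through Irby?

Best Jorvik to Irby: Jorvik–Yarm–Irby costing 21
Shortest Irby→Pirton: Irby–Pirton = 15
Total via Irby: 21 + 15 = 36 min.

36 min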